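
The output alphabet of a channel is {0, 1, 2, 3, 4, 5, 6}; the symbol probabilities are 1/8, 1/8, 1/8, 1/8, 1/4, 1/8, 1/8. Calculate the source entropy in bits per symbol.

2.75 bits

Each probability is a power of 1/2, so log₂(1/p) is an integer.
H = Σ p·log₂(1/p) = 1/8·3 + 1/8·3 + 1/8·3 + 1/8·3 + 1/4·2 + 1/8·3 + 1/8·3 = 2.75 bits.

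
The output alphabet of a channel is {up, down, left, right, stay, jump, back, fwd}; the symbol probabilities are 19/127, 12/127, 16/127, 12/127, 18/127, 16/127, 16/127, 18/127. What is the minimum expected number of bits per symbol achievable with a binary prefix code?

Repeatedly combine the two least-probable nodes; the expected code length is the sum of the merged weights.
merge 12/127 + 12/127 → 24/127
merge 16/127 + 16/127 → 32/127
merge 16/127 + 18/127 → 34/127
merge 18/127 + 19/127 → 37/127
merge 24/127 + 32/127 → 56/127
merge 34/127 + 37/127 → 71/127
merge 56/127 + 71/127 → 1
L = 24/127 + 32/127 + 34/127 + 37/127 + 56/127 + 71/127 + 1 = 3 bits/symbol.

3 bits/symbol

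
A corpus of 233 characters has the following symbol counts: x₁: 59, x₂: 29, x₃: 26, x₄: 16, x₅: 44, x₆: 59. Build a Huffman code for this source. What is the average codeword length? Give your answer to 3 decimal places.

Probabilities are the counts divided by 233.
Repeatedly combine the two least-probable nodes; the expected code length is the sum of the merged weights.
merge 16/233 + 26/233 → 42/233
merge 29/233 + 42/233 → 71/233
merge 44/233 + 59/233 → 103/233
merge 59/233 + 71/233 → 130/233
merge 103/233 + 130/233 → 1
L = 42/233 + 71/233 + 103/233 + 130/233 + 1 = 579/233 ≈ 2.485 bits/symbol.

2.485 bits/symbol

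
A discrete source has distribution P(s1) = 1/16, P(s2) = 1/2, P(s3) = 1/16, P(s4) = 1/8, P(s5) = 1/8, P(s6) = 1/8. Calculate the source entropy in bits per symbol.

2.125 bits

Each probability is a power of 1/2, so log₂(1/p) is an integer.
H = Σ p·log₂(1/p) = 1/16·4 + 1/2·1 + 1/16·4 + 1/8·3 + 1/8·3 + 1/8·3 = 2.125 bits.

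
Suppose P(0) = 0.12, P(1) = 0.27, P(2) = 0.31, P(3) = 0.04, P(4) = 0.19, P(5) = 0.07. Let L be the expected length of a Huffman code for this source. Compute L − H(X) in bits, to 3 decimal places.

0.030 bits

Entropy H = −Σ p log₂ p ≈ 2.3104 bits.
Huffman merges: 1/25+7/100→11/100; 11/100+3/25→23/100; 19/100+23/100→21/50; 27/100+31/100→29/50; 21/50+29/50→1. L = 117/50 ≈ 2.3400.
L − H = 2.3400 − 2.3104 = 0.030 bits.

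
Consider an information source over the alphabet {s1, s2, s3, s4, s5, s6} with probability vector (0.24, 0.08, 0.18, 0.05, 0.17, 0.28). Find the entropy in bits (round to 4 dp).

2.3959 bits

H = −Σ pᵢ log₂ pᵢ.
−0.24·log₂(0.24) = 0.4941
−0.08·log₂(0.08) = 0.2915
−0.18·log₂(0.18) = 0.4453
−0.05·log₂(0.05) = 0.2161
−0.17·log₂(0.17) = 0.4346
−0.28·log₂(0.28) = 0.5142
Sum ≈ 2.3959 → 2.3959 bits.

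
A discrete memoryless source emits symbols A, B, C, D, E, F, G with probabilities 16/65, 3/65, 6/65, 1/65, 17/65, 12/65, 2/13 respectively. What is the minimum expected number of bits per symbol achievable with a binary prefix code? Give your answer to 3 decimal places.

2.523 bits/symbol

Repeatedly combine the two least-probable nodes; the expected code length is the sum of the merged weights.
merge 1/65 + 3/65 → 4/65
merge 4/65 + 6/65 → 2/13
merge 2/13 + 2/13 → 4/13
merge 12/65 + 16/65 → 28/65
merge 17/65 + 4/13 → 37/65
merge 28/65 + 37/65 → 1
L = 4/65 + 2/13 + 4/13 + 28/65 + 37/65 + 1 = 164/65 ≈ 2.523 bits/symbol.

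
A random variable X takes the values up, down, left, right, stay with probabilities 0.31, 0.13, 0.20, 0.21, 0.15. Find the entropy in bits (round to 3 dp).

2.254 bits

H = −Σ pᵢ log₂ pᵢ.
−0.31·log₂(0.31) = 0.5238
−0.13·log₂(0.13) = 0.3826
−0.20·log₂(0.20) = 0.4644
−0.21·log₂(0.21) = 0.4728
−0.15·log₂(0.15) = 0.4105
Sum ≈ 2.2542 → 2.254 bits.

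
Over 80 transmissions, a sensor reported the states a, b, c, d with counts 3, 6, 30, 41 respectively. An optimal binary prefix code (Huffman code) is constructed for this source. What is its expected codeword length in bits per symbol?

1.6 bits/symbol

Probabilities are the counts divided by 80.
Repeatedly combine the two least-probable nodes; the expected code length is the sum of the merged weights.
merge 3/80 + 3/40 → 9/80
merge 9/80 + 3/8 → 39/80
merge 39/80 + 41/80 → 1
L = 9/80 + 39/80 + 1 = 8/5 = 1.6 bits/symbol.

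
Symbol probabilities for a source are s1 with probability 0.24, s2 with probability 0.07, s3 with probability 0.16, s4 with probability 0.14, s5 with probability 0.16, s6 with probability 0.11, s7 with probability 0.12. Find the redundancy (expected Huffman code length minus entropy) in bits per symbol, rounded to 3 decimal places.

Entropy H = −Σ p log₂ p ≈ 2.7232 bits.
Huffman merges: 7/100+11/100→9/50; 3/25+7/50→13/50; 4/25+4/25→8/25; 9/50+6/25→21/50; 13/50+8/25→29/50; 21/50+29/50→1. L = 69/25 ≈ 2.7600.
L − H = 2.7600 − 2.7232 = 0.037 bits.

0.037 bits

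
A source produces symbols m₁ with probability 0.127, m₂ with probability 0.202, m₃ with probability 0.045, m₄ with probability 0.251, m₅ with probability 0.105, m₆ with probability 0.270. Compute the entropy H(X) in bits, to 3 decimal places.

2.398 bits

H = −Σ pᵢ log₂ pᵢ.
−0.127·log₂(0.127) = 0.3781
−0.202·log₂(0.202) = 0.4661
−0.045·log₂(0.045) = 0.2013
−0.251·log₂(0.251) = 0.5006
−0.105·log₂(0.105) = 0.3414
−0.270·log₂(0.270) = 0.5100
Sum ≈ 2.3975 → 2.398 bits.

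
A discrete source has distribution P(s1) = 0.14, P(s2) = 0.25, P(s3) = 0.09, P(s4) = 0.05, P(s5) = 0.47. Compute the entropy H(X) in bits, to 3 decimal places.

H = −Σ pᵢ log₂ pᵢ.
−0.14·log₂(0.14) = 0.3971
−0.25·log₂(0.25) = 0.5000
−0.09·log₂(0.09) = 0.3127
−0.05·log₂(0.05) = 0.2161
−0.47·log₂(0.47) = 0.5120
Sum ≈ 1.9378 → 1.938 bits.

1.938 bits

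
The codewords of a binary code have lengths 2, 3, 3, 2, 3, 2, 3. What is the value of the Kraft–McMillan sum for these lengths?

With common denominator 2^3 = 8: Σ 2^(−ℓᵢ) = 2/8 + 1/8 + 1/8 + 2/8 + 1/8 + 2/8 + 1/8 = 10/8 = 1.25.

1.25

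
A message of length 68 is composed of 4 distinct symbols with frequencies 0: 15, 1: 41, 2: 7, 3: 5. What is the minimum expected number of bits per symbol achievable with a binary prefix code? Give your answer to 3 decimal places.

1.574 bits/symbol

Probabilities are the counts divided by 68.
Repeatedly combine the two least-probable nodes; the expected code length is the sum of the merged weights.
merge 5/68 + 7/68 → 3/17
merge 3/17 + 15/68 → 27/68
merge 27/68 + 41/68 → 1
L = 3/17 + 27/68 + 1 = 107/68 ≈ 1.574 bits/symbol.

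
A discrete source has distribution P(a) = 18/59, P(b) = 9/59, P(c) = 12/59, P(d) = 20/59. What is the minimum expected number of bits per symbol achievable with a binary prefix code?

Repeatedly combine the two least-probable nodes; the expected code length is the sum of the merged weights.
merge 9/59 + 12/59 → 21/59
merge 18/59 + 20/59 → 38/59
merge 21/59 + 38/59 → 1
L = 21/59 + 38/59 + 1 = 2 bits/symbol.

2 bits/symbol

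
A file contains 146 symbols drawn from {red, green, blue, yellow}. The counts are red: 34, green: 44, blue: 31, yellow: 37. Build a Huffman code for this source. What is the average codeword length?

Probabilities are the counts divided by 146.
Repeatedly combine the two least-probable nodes; the expected code length is the sum of the merged weights.
merge 31/146 + 17/73 → 65/146
merge 37/146 + 22/73 → 81/146
merge 65/146 + 81/146 → 1
L = 65/146 + 81/146 + 1 = 2 bits/symbol.

2 bits/symbol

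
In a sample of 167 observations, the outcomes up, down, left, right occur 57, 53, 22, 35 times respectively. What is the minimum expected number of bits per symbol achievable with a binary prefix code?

2 bits/symbol

Probabilities are the counts divided by 167.
Repeatedly combine the two least-probable nodes; the expected code length is the sum of the merged weights.
merge 22/167 + 35/167 → 57/167
merge 53/167 + 57/167 → 110/167
merge 57/167 + 110/167 → 1
L = 57/167 + 110/167 + 1 = 2 bits/symbol.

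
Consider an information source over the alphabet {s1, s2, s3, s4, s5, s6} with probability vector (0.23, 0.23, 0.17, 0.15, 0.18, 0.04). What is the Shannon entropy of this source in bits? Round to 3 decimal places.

2.452 bits

H = −Σ pᵢ log₂ pᵢ.
−0.23·log₂(0.23) = 0.4877
−0.23·log₂(0.23) = 0.4877
−0.17·log₂(0.17) = 0.4346
−0.15·log₂(0.15) = 0.4105
−0.18·log₂(0.18) = 0.4453
−0.04·log₂(0.04) = 0.1858
Sum ≈ 2.4515 → 2.452 bits.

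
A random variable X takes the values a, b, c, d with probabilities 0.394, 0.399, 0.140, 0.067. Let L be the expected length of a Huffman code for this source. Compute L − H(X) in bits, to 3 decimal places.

Entropy H = −Σ p log₂ p ≈ 1.7167 bits.
Huffman merges: 67/1000+7/50→207/1000; 207/1000+197/500→601/1000; 399/1000+601/1000→1. L = 226/125 ≈ 1.8080.
L − H = 1.8080 − 1.7167 = 0.091 bits.

0.091 bits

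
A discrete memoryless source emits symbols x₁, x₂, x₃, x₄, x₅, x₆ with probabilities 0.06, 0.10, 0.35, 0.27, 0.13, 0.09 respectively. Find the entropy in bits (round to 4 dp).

2.3111 bits

H = −Σ pᵢ log₂ pᵢ.
−0.06·log₂(0.06) = 0.2435
−0.10·log₂(0.10) = 0.3322
−0.35·log₂(0.35) = 0.5301
−0.27·log₂(0.27) = 0.5100
−0.13·log₂(0.13) = 0.3826
−0.09·log₂(0.09) = 0.3127
Sum ≈ 2.3111 → 2.3111 bits.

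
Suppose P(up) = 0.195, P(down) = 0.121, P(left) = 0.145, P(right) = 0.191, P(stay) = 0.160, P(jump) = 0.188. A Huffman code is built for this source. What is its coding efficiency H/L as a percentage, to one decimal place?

Entropy H = −Σ p log₂ p ≈ 2.5650 bits.
Huffman merges: 121/1000+29/200→133/500; 4/25+47/250→87/250; 191/1000+39/200→193/500; 133/500+87/250→307/500; 193/500+307/500→1. L = 1307/500 ≈ 2.6140.
Efficiency = H/L = 2.5650/2.6140 = 98.1%.

98.1%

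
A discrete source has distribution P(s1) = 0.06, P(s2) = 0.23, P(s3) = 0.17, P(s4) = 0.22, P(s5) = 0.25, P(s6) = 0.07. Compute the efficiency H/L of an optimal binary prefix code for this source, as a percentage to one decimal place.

Entropy H = −Σ p log₂ p ≈ 2.4149 bits.
Huffman merges: 3/50+7/100→13/100; 13/100+17/100→3/10; 11/50+23/100→9/20; 1/4+3/10→11/20; 9/20+11/20→1. L = 243/100 ≈ 2.4300.
Efficiency = H/L = 2.4149/2.4300 = 99.4%.

99.4%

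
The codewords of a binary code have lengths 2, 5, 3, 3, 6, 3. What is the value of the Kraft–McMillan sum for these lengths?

0.671875

With common denominator 2^6 = 64: Σ 2^(−ℓᵢ) = 16/64 + 2/64 + 8/64 + 8/64 + 1/64 + 8/64 = 43/64 = 0.671875.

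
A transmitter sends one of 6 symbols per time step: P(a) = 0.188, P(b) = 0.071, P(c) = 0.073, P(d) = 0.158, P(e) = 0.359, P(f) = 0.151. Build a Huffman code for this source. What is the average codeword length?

Repeatedly combine the two least-probable nodes; the expected code length is the sum of the merged weights.
merge 71/1000 + 73/1000 → 18/125
merge 18/125 + 151/1000 → 59/200
merge 79/500 + 47/250 → 173/500
merge 59/200 + 173/500 → 641/1000
merge 359/1000 + 641/1000 → 1
L = 18/125 + 59/200 + 173/500 + 641/1000 + 1 = 1213/500 = 2.426 bits/symbol.

2.426 bits/symbol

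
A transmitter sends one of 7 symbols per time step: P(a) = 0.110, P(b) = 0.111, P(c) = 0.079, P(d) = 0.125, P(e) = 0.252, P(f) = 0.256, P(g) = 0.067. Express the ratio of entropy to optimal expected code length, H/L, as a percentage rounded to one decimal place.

Entropy H = −Σ p log₂ p ≈ 2.6322 bits.
Huffman merges: 67/1000+79/1000→73/500; 11/100+111/1000→221/1000; 1/8+73/500→271/1000; 221/1000+63/250→473/1000; 32/125+271/1000→527/1000; 473/1000+527/1000→1. L = 1319/500 ≈ 2.6380.
Efficiency = H/L = 2.6322/2.6380 = 99.8%.

99.8%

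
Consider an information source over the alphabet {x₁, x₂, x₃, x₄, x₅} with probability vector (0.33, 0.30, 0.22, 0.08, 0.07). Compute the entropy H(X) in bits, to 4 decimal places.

H = −Σ pᵢ log₂ pᵢ.
−0.33·log₂(0.33) = 0.5278
−0.30·log₂(0.30) = 0.5211
−0.22·log₂(0.22) = 0.4806
−0.08·log₂(0.08) = 0.2915
−0.07·log₂(0.07) = 0.2686
Sum ≈ 2.0895 → 2.0895 bits.

2.0895 bits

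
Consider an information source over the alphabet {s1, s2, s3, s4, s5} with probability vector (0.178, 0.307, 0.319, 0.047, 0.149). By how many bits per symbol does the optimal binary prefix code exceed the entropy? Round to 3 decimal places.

Entropy H = −Σ p log₂ p ≈ 2.1087 bits.
Huffman merges: 47/1000+149/1000→49/250; 89/500+49/250→187/500; 307/1000+319/1000→313/500; 187/500+313/500→1. L = 549/250 ≈ 2.1960.
L − H = 2.1960 − 2.1087 = 0.087 bits.

0.087 bits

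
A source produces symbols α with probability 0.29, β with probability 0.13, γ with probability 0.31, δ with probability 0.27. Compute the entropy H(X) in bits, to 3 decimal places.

1.934 bits

H = −Σ pᵢ log₂ pᵢ.
−0.29·log₂(0.29) = 0.5179
−0.13·log₂(0.13) = 0.3826
−0.31·log₂(0.31) = 0.5238
−0.27·log₂(0.27) = 0.5100
Sum ≈ 1.9344 → 1.934 bits.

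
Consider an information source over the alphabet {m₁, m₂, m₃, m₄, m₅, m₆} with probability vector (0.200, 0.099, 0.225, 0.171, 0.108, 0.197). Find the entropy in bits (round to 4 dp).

2.5231 bits

H = −Σ pᵢ log₂ pᵢ.
−0.200·log₂(0.200) = 0.4644
−0.099·log₂(0.099) = 0.3303
−0.225·log₂(0.225) = 0.4842
−0.171·log₂(0.171) = 0.4357
−0.108·log₂(0.108) = 0.3468
−0.197·log₂(0.197) = 0.4617
Sum ≈ 2.5231 → 2.5231 bits.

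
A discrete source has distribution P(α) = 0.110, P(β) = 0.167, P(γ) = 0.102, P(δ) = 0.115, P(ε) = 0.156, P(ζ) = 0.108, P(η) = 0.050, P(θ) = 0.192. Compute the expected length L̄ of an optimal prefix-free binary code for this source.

Repeatedly combine the two least-probable nodes; the expected code length is the sum of the merged weights.
merge 1/20 + 51/500 → 19/125
merge 27/250 + 11/100 → 109/500
merge 23/200 + 19/125 → 267/1000
merge 39/250 + 167/1000 → 323/1000
merge 24/125 + 109/500 → 41/100
merge 267/1000 + 323/1000 → 59/100
merge 41/100 + 59/100 → 1
L = 19/125 + 109/500 + 267/1000 + 323/1000 + 41/100 + 59/100 + 1 = 74/25 = 2.96 bits/symbol.

2.96 bits/symbol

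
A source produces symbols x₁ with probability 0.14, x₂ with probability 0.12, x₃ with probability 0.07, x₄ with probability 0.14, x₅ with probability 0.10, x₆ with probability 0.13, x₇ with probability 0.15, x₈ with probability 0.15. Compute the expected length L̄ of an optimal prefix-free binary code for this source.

Repeatedly combine the two least-probable nodes; the expected code length is the sum of the merged weights.
merge 7/100 + 1/10 → 17/100
merge 3/25 + 13/100 → 1/4
merge 7/50 + 7/50 → 7/25
merge 3/20 + 3/20 → 3/10
merge 17/100 + 1/4 → 21/50
merge 7/25 + 3/10 → 29/50
merge 21/50 + 29/50 → 1
L = 17/100 + 1/4 + 7/25 + 3/10 + 21/50 + 29/50 + 1 = 3 bits/symbol.

3 bits/symbol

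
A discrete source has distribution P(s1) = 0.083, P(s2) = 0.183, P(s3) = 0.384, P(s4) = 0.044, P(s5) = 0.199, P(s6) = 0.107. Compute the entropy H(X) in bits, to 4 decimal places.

2.2834 bits

H = −Σ pᵢ log₂ pᵢ.
−0.083·log₂(0.083) = 0.2980
−0.183·log₂(0.183) = 0.4484
−0.384·log₂(0.384) = 0.5302
−0.044·log₂(0.044) = 0.1983
−0.199·log₂(0.199) = 0.4635
−0.107·log₂(0.107) = 0.3450
Sum ≈ 2.2834 → 2.2834 bits.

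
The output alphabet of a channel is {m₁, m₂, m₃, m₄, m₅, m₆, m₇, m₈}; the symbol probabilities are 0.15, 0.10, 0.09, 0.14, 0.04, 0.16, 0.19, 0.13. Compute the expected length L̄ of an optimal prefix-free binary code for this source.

2.94 bits/symbol

Repeatedly combine the two least-probable nodes; the expected code length is the sum of the merged weights.
merge 1/25 + 9/100 → 13/100
merge 1/10 + 13/100 → 23/100
merge 13/100 + 7/50 → 27/100
merge 3/20 + 4/25 → 31/100
merge 19/100 + 23/100 → 21/50
merge 27/100 + 31/100 → 29/50
merge 21/50 + 29/50 → 1
L = 13/100 + 23/100 + 27/100 + 31/100 + 21/50 + 29/50 + 1 = 147/50 = 2.94 bits/symbol.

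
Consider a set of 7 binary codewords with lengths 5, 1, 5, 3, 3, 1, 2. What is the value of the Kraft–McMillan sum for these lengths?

1.5625

With common denominator 2^5 = 32: Σ 2^(−ℓᵢ) = 1/32 + 16/32 + 1/32 + 4/32 + 4/32 + 16/32 + 8/32 = 50/32 = 1.5625.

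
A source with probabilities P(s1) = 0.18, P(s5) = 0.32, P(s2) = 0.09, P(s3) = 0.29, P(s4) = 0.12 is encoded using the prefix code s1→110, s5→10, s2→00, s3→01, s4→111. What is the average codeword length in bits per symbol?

2.3 bits/symbol

L̄ = Σ pᵢ·ℓᵢ = 0.18·3 + 0.32·2 + 0.09·2 + 0.29·2 + 0.12·3 = 2.3 bits/symbol.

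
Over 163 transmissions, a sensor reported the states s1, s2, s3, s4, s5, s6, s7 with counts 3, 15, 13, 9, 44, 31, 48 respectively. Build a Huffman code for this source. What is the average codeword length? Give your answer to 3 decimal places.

Probabilities are the counts divided by 163.
Repeatedly combine the two least-probable nodes; the expected code length is the sum of the merged weights.
merge 3/163 + 9/163 → 12/163
merge 12/163 + 13/163 → 25/163
merge 15/163 + 25/163 → 40/163
merge 31/163 + 40/163 → 71/163
merge 44/163 + 48/163 → 92/163
merge 71/163 + 92/163 → 1
L = 12/163 + 25/163 + 40/163 + 71/163 + 92/163 + 1 = 403/163 ≈ 2.472 bits/symbol.

2.472 bits/symbol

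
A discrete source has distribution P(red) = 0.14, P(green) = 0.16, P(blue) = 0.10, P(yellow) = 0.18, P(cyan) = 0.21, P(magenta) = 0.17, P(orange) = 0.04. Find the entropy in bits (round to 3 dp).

2.691 bits

H = −Σ pᵢ log₂ pᵢ.
−0.14·log₂(0.14) = 0.3971
−0.16·log₂(0.16) = 0.4230
−0.10·log₂(0.10) = 0.3322
−0.18·log₂(0.18) = 0.4453
−0.21·log₂(0.21) = 0.4728
−0.17·log₂(0.17) = 0.4346
−0.04·log₂(0.04) = 0.1858
Sum ≈ 2.6908 → 2.691 bits.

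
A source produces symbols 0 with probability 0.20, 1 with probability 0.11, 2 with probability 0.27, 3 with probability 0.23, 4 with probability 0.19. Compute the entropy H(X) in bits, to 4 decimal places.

2.2676 bits

H = −Σ pᵢ log₂ pᵢ.
−0.20·log₂(0.20) = 0.4644
−0.11·log₂(0.11) = 0.3503
−0.27·log₂(0.27) = 0.5100
−0.23·log₂(0.23) = 0.4877
−0.19·log₂(0.19) = 0.4552
Sum ≈ 2.2676 → 2.2676 bits.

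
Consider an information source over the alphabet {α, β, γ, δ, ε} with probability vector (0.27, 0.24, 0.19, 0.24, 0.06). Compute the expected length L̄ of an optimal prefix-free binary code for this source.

2.25 bits/symbol

Repeatedly combine the two least-probable nodes; the expected code length is the sum of the merged weights.
merge 3/50 + 19/100 → 1/4
merge 6/25 + 6/25 → 12/25
merge 1/4 + 27/100 → 13/25
merge 12/25 + 13/25 → 1
L = 1/4 + 12/25 + 13/25 + 1 = 9/4 = 2.25 bits/symbol.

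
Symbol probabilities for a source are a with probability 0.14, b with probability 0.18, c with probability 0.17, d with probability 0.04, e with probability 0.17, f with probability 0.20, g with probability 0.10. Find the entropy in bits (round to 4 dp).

2.6939 bits

H = −Σ pᵢ log₂ pᵢ.
−0.14·log₂(0.14) = 0.3971
−0.18·log₂(0.18) = 0.4453
−0.17·log₂(0.17) = 0.4346
−0.04·log₂(0.04) = 0.1858
−0.17·log₂(0.17) = 0.4346
−0.20·log₂(0.20) = 0.4644
−0.10·log₂(0.10) = 0.3322
Sum ≈ 2.6939 → 2.6939 bits.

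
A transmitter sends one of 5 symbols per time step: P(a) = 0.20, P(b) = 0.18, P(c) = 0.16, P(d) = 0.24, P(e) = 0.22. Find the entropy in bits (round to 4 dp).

H = −Σ pᵢ log₂ pᵢ.
−0.20·log₂(0.20) = 0.4644
−0.18·log₂(0.18) = 0.4453
−0.16·log₂(0.16) = 0.4230
−0.24·log₂(0.24) = 0.4941
−0.22·log₂(0.22) = 0.4806
Sum ≈ 2.3074 → 2.3074 bits.

2.3074 bits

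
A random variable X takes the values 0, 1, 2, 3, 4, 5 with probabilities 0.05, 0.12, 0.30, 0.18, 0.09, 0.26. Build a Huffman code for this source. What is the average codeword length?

2.4 bits/symbol

Repeatedly combine the two least-probable nodes; the expected code length is the sum of the merged weights.
merge 1/20 + 9/100 → 7/50
merge 3/25 + 7/50 → 13/50
merge 9/50 + 13/50 → 11/25
merge 13/50 + 3/10 → 14/25
merge 11/25 + 14/25 → 1
L = 7/50 + 13/50 + 11/25 + 14/25 + 1 = 12/5 = 2.4 bits/symbol.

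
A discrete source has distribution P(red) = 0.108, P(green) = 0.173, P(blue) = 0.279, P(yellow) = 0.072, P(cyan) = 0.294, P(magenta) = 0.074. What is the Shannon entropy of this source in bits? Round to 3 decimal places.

H = −Σ pᵢ log₂ pᵢ.
−0.108·log₂(0.108) = 0.3468
−0.173·log₂(0.173) = 0.4379
−0.279·log₂(0.279) = 0.5138
−0.072·log₂(0.072) = 0.2733
−0.294·log₂(0.294) = 0.5192
−0.074·log₂(0.074) = 0.2780
Sum ≈ 2.3690 → 2.369 bits.

2.369 bits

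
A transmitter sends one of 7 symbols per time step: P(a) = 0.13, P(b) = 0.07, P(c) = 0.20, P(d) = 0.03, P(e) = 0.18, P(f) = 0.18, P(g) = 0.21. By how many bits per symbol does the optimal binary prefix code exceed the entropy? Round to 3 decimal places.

0.059 bits

Entropy H = −Σ p log₂ p ≈ 2.6308 bits.
Huffman merges: 3/100+7/100→1/10; 1/10+13/100→23/100; 9/50+9/50→9/25; 1/5+21/100→41/100; 23/100+9/25→59/100; 41/100+59/100→1. L = 269/100 ≈ 2.6900.
L − H = 2.6900 − 2.6308 = 0.059 bits.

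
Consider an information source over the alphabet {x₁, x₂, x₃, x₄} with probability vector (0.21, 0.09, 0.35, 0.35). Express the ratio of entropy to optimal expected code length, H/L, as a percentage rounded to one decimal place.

94.7%

Entropy H = −Σ p log₂ p ≈ 1.8457 bits.
Huffman merges: 9/100+21/100→3/10; 3/10+7/20→13/20; 7/20+13/20→1. L = 39/20 ≈ 1.9500.
Efficiency = H/L = 1.8457/1.9500 = 94.7%.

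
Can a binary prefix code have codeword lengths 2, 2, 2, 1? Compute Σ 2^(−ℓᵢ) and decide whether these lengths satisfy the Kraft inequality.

With common denominator 2^2 = 4: Σ 2^(−ℓᵢ) = 1/4 + 1/4 + 1/4 + 2/4 = 5/4 = 1.25.
Kraft's inequality requires Σ ≤ 1; here Σ = 1.25 > 1, so no such prefix code exists.

1.25; no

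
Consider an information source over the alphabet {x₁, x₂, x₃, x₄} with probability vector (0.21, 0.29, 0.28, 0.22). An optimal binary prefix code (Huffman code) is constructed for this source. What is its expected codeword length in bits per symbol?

2 bits/symbol

Repeatedly combine the two least-probable nodes; the expected code length is the sum of the merged weights.
merge 21/100 + 11/50 → 43/100
merge 7/25 + 29/100 → 57/100
merge 43/100 + 57/100 → 1
L = 43/100 + 57/100 + 1 = 2 bits/symbol.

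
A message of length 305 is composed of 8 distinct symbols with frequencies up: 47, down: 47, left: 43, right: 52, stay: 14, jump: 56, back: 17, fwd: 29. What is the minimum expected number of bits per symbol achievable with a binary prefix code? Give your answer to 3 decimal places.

Probabilities are the counts divided by 305.
Repeatedly combine the two least-probable nodes; the expected code length is the sum of the merged weights.
merge 14/305 + 17/305 → 31/305
merge 29/305 + 31/305 → 12/61
merge 43/305 + 47/305 → 18/61
merge 47/305 + 52/305 → 99/305
merge 56/305 + 12/61 → 116/305
merge 18/61 + 99/305 → 189/305
merge 116/305 + 189/305 → 1
L = 31/305 + 12/61 + 18/61 + 99/305 + 116/305 + 189/305 + 1 = 178/61 ≈ 2.918 bits/symbol.

2.918 bits/symbol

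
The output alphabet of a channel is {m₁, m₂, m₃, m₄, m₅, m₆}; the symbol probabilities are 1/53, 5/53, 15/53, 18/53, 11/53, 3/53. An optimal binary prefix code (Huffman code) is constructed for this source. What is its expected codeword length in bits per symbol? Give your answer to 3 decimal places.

Repeatedly combine the two least-probable nodes; the expected code length is the sum of the merged weights.
merge 1/53 + 3/53 → 4/53
merge 4/53 + 5/53 → 9/53
merge 9/53 + 11/53 → 20/53
merge 15/53 + 18/53 → 33/53
merge 20/53 + 33/53 → 1
L = 4/53 + 9/53 + 20/53 + 33/53 + 1 = 119/53 ≈ 2.245 bits/symbol.

2.245 bits/symbol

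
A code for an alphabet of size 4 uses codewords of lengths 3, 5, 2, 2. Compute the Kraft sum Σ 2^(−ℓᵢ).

With common denominator 2^5 = 32: Σ 2^(−ℓᵢ) = 4/32 + 1/32 + 8/32 + 8/32 = 21/32 = 0.65625.

0.65625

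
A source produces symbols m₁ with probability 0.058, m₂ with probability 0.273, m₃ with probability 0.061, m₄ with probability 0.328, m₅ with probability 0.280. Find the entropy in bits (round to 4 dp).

H = −Σ pᵢ log₂ pᵢ.
−0.058·log₂(0.058) = 0.2383
−0.273·log₂(0.273) = 0.5113
−0.061·log₂(0.061) = 0.2461
−0.328·log₂(0.328) = 0.5275
−0.280·log₂(0.280) = 0.5142
Sum ≈ 2.0374 → 2.0374 bits.

2.0374 bits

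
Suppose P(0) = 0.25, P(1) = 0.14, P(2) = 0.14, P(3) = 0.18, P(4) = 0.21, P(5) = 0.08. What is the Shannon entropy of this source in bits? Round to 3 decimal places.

2.504 bits

H = −Σ pᵢ log₂ pᵢ.
−0.25·log₂(0.25) = 0.5000
−0.14·log₂(0.14) = 0.3971
−0.14·log₂(0.14) = 0.3971
−0.18·log₂(0.18) = 0.4453
−0.21·log₂(0.21) = 0.4728
−0.08·log₂(0.08) = 0.2915
Sum ≈ 2.5039 → 2.504 bits.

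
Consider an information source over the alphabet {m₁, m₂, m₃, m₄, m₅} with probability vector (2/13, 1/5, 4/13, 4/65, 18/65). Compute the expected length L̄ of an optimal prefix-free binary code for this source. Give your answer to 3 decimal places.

Repeatedly combine the two least-probable nodes; the expected code length is the sum of the merged weights.
merge 4/65 + 2/13 → 14/65
merge 1/5 + 14/65 → 27/65
merge 18/65 + 4/13 → 38/65
merge 27/65 + 38/65 → 1
L = 14/65 + 27/65 + 38/65 + 1 = 144/65 ≈ 2.215 bits/symbol.

2.215 bits/symbol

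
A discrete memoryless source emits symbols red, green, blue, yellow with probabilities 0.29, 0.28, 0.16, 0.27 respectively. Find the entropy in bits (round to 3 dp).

H = −Σ pᵢ log₂ pᵢ.
−0.29·log₂(0.29) = 0.5179
−0.28·log₂(0.28) = 0.5142
−0.16·log₂(0.16) = 0.4230
−0.27·log₂(0.27) = 0.5100
Sum ≈ 1.9652 → 1.965 bits.

1.965 bits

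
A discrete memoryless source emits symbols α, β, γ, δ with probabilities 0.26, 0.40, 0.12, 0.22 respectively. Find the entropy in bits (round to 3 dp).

1.882 bits

H = −Σ pᵢ log₂ pᵢ.
−0.26·log₂(0.26) = 0.5053
−0.40·log₂(0.40) = 0.5288
−0.12·log₂(0.12) = 0.3671
−0.22·log₂(0.22) = 0.4806
Sum ≈ 1.8817 → 1.882 bits.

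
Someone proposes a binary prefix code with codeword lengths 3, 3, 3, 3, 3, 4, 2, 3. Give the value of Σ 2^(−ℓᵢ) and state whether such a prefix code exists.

1.0625; no

With common denominator 2^4 = 16: Σ 2^(−ℓᵢ) = 2/16 + 2/16 + 2/16 + 2/16 + 2/16 + 1/16 + 4/16 + 2/16 = 17/16 = 1.0625.
Kraft's inequality requires Σ ≤ 1; here Σ = 1.0625 > 1, so no such prefix code exists.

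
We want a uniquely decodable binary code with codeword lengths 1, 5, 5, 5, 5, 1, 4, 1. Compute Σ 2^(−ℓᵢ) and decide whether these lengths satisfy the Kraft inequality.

With common denominator 2^5 = 32: Σ 2^(−ℓᵢ) = 16/32 + 1/32 + 1/32 + 1/32 + 1/32 + 16/32 + 2/32 + 16/32 = 54/32 = 1.6875.
Kraft's inequality requires Σ ≤ 1; here Σ = 1.6875 > 1, so no such prefix code exists.

1.6875; no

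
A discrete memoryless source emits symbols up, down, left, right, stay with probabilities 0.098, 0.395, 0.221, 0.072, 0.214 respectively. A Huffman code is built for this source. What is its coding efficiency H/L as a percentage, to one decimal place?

Entropy H = −Σ p log₂ p ≈ 2.0884 bits.
Huffman merges: 9/125+49/500→17/100; 17/100+107/500→48/125; 221/1000+48/125→121/200; 79/200+121/200→1. L = 2159/1000 ≈ 2.1590.
Efficiency = H/L = 2.0884/2.1590 = 96.7%.

96.7%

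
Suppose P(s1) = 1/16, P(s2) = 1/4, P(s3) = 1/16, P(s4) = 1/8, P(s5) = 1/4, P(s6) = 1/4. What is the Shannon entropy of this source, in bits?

2.375 bits

Each probability is a power of 1/2, so log₂(1/p) is an integer.
H = Σ p·log₂(1/p) = 1/16·4 + 1/4·2 + 1/16·4 + 1/8·3 + 1/4·2 + 1/4·2 = 2.375 bits.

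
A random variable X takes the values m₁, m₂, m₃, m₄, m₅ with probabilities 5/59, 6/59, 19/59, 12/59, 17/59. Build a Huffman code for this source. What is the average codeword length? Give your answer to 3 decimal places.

2.186 bits/symbol

Repeatedly combine the two least-probable nodes; the expected code length is the sum of the merged weights.
merge 5/59 + 6/59 → 11/59
merge 11/59 + 12/59 → 23/59
merge 17/59 + 19/59 → 36/59
merge 23/59 + 36/59 → 1
L = 11/59 + 23/59 + 36/59 + 1 = 129/59 ≈ 2.186 bits/symbol.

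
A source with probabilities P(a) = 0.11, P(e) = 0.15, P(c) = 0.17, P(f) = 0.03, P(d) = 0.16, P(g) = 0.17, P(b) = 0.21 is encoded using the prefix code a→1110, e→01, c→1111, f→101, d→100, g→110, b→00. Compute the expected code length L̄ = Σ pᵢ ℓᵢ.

L̄ = Σ pᵢ·ℓᵢ = 0.11·4 + 0.15·2 + 0.17·4 + 0.03·3 + 0.16·3 + 0.17·3 + 0.21·2 = 2.92 bits/symbol.

2.92 bits/symbol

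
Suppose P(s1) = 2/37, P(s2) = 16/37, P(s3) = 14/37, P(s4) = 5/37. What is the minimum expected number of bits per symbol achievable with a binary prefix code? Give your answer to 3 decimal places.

1.757 bits/symbol

Repeatedly combine the two least-probable nodes; the expected code length is the sum of the merged weights.
merge 2/37 + 5/37 → 7/37
merge 7/37 + 14/37 → 21/37
merge 16/37 + 21/37 → 1
L = 7/37 + 21/37 + 1 = 65/37 ≈ 1.757 bits/symbol.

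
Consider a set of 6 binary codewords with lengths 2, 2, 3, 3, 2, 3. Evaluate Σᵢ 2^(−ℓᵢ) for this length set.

With common denominator 2^3 = 8: Σ 2^(−ℓᵢ) = 2/8 + 2/8 + 1/8 + 1/8 + 2/8 + 1/8 = 9/8 = 1.125.

1.125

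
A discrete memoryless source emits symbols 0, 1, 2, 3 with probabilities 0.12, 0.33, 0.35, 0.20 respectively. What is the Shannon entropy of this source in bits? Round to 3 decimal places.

H = −Σ pᵢ log₂ pᵢ.
−0.12·log₂(0.12) = 0.3671
−0.33·log₂(0.33) = 0.5278
−0.35·log₂(0.35) = 0.5301
−0.20·log₂(0.20) = 0.4644
Sum ≈ 1.8894 → 1.889 bits.

1.889 bits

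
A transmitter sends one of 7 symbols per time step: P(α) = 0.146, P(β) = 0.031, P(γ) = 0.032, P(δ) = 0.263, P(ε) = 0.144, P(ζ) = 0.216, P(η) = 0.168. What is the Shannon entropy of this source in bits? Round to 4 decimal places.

H = −Σ pᵢ log₂ pᵢ.
−0.146·log₂(0.146) = 0.4053
−0.031·log₂(0.031) = 0.1554
−0.032·log₂(0.032) = 0.1589
−0.263·log₂(0.263) = 0.5068
−0.144·log₂(0.144) = 0.4026
−0.216·log₂(0.216) = 0.4776
−0.168·log₂(0.168) = 0.4323
Sum ≈ 2.5388 → 2.5388 bits.

2.5388 bits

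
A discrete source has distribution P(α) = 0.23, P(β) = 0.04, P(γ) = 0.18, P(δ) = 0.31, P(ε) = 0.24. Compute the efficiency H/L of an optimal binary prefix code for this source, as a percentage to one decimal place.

Entropy H = −Σ p log₂ p ≈ 2.1367 bits.
Huffman merges: 1/25+9/50→11/50; 11/50+23/100→9/20; 6/25+31/100→11/20; 9/20+11/20→1. L = 111/50 ≈ 2.2200.
Efficiency = H/L = 2.1367/2.2200 = 96.2%.

96.2%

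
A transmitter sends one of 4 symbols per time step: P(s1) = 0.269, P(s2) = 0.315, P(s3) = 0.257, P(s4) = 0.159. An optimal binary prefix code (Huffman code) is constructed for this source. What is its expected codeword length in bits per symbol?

Repeatedly combine the two least-probable nodes; the expected code length is the sum of the merged weights.
merge 159/1000 + 257/1000 → 52/125
merge 269/1000 + 63/200 → 73/125
merge 52/125 + 73/125 → 1
L = 52/125 + 73/125 + 1 = 2 bits/symbol.

2 bits/symbol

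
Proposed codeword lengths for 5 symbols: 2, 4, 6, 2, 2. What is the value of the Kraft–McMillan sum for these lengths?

With common denominator 2^6 = 64: Σ 2^(−ℓᵢ) = 16/64 + 4/64 + 1/64 + 16/64 + 16/64 = 53/64 = 0.828125.

0.828125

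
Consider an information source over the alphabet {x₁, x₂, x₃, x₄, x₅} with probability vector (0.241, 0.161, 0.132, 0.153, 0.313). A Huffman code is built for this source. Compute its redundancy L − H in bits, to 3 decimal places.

Entropy H = −Σ p log₂ p ≈ 2.2435 bits.
Huffman merges: 33/250+153/1000→57/200; 161/1000+241/1000→201/500; 57/200+313/1000→299/500; 201/500+299/500→1. L = 457/200 ≈ 2.2850.
L − H = 2.2850 − 2.2435 = 0.042 bits.

0.042 bits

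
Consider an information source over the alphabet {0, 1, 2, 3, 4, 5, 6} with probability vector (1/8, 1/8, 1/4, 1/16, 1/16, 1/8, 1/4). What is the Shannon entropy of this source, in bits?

2.625 bits

Each probability is a power of 1/2, so log₂(1/p) is an integer.
H = Σ p·log₂(1/p) = 1/8·3 + 1/8·3 + 1/4·2 + 1/16·4 + 1/16·4 + 1/8·3 + 1/4·2 = 2.625 bits.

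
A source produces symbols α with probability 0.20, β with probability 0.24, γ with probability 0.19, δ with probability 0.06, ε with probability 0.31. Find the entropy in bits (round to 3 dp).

2.181 bits

H = −Σ pᵢ log₂ pᵢ.
−0.20·log₂(0.20) = 0.4644
−0.24·log₂(0.24) = 0.4941
−0.19·log₂(0.19) = 0.4552
−0.06·log₂(0.06) = 0.2435
−0.31·log₂(0.31) = 0.5238
Sum ≈ 2.1811 → 2.181 bits.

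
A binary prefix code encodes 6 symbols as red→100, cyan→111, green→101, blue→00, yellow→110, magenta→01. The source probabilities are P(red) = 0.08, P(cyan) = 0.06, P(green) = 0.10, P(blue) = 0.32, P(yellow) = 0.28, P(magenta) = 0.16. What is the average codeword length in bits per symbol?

2.52 bits/symbol

L̄ = Σ pᵢ·ℓᵢ = 0.08·3 + 0.06·3 + 0.10·3 + 0.32·2 + 0.28·3 + 0.16·2 = 2.52 bits/symbol.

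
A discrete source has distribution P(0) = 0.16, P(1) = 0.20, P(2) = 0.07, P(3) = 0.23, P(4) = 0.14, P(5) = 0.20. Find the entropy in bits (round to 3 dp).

H = −Σ pᵢ log₂ pᵢ.
−0.16·log₂(0.16) = 0.4230
−0.20·log₂(0.20) = 0.4644
−0.07·log₂(0.07) = 0.2686
−0.23·log₂(0.23) = 0.4877
−0.14·log₂(0.14) = 0.3971
−0.20·log₂(0.20) = 0.4644
Sum ≈ 2.5051 → 2.505 bits.

2.505 bits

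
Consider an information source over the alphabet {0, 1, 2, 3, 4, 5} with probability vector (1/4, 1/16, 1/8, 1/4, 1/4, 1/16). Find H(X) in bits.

2.375 bits

Each probability is a power of 1/2, so log₂(1/p) is an integer.
H = Σ p·log₂(1/p) = 1/4·2 + 1/16·4 + 1/8·3 + 1/4·2 + 1/4·2 + 1/16·4 = 2.375 bits.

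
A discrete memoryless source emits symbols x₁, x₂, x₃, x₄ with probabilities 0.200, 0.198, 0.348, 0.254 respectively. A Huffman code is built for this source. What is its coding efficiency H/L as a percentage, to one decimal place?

98.0%

Entropy H = −Σ p log₂ p ≈ 1.9591 bits.
Huffman merges: 99/500+1/5→199/500; 127/500+87/250→301/500; 199/500+301/500→1. L = 2 ≈ 2.0000.
Efficiency = H/L = 1.9591/2.0000 = 98.0%.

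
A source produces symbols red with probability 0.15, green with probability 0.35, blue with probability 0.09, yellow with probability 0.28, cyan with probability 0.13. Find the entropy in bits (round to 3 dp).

2.150 bits

H = −Σ pᵢ log₂ pᵢ.
−0.15·log₂(0.15) = 0.4105
−0.35·log₂(0.35) = 0.5301
−0.09·log₂(0.09) = 0.3127
−0.28·log₂(0.28) = 0.5142
−0.13·log₂(0.13) = 0.3826
Sum ≈ 2.1502 → 2.150 bits.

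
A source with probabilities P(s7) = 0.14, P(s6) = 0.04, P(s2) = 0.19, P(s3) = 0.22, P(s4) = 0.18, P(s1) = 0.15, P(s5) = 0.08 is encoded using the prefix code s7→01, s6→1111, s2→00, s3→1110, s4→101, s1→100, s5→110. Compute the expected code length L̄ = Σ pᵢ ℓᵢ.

L̄ = Σ pᵢ·ℓᵢ = 0.14·2 + 0.04·4 + 0.19·2 + 0.22·4 + 0.18·3 + 0.15·3 + 0.08·3 = 2.93 bits/symbol.

2.93 bits/symbol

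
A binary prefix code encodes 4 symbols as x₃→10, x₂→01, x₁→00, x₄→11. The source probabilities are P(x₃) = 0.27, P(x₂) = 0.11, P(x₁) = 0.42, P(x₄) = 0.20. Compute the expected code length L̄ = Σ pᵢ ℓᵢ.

L̄ = Σ pᵢ·ℓᵢ = 0.27·2 + 0.11·2 + 0.42·2 + 0.20·2 = 2 bits/symbol.

2 bits/symbol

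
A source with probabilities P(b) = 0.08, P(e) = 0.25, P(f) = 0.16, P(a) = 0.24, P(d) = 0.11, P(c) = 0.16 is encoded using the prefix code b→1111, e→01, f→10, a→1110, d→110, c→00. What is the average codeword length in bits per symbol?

L̄ = Σ pᵢ·ℓᵢ = 0.08·4 + 0.25·2 + 0.16·2 + 0.24·4 + 0.11·3 + 0.16·2 = 2.75 bits/symbol.

2.75 bits/symbol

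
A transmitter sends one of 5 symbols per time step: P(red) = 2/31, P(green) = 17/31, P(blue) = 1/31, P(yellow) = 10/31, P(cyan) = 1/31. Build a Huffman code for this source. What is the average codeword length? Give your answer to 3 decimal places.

Repeatedly combine the two least-probable nodes; the expected code length is the sum of the merged weights.
merge 1/31 + 1/31 → 2/31
merge 2/31 + 2/31 → 4/31
merge 4/31 + 10/31 → 14/31
merge 14/31 + 17/31 → 1
L = 2/31 + 4/31 + 14/31 + 1 = 51/31 ≈ 1.645 bits/symbol.

1.645 bits/symbol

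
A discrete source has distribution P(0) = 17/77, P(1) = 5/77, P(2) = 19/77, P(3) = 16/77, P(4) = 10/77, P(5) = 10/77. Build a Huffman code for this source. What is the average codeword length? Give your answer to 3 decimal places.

2.519 bits/symbol

Repeatedly combine the two least-probable nodes; the expected code length is the sum of the merged weights.
merge 5/77 + 10/77 → 15/77
merge 10/77 + 15/77 → 25/77
merge 16/77 + 17/77 → 3/7
merge 19/77 + 25/77 → 4/7
merge 3/7 + 4/7 → 1
L = 15/77 + 25/77 + 3/7 + 4/7 + 1 = 194/77 ≈ 2.519 bits/symbol.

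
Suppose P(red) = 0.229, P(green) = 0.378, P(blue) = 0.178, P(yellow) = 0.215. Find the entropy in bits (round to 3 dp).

H = −Σ pᵢ log₂ pᵢ.
−0.229·log₂(0.229) = 0.4870
−0.378·log₂(0.378) = 0.5305
−0.178·log₂(0.178) = 0.4432
−0.215·log₂(0.215) = 0.4768
Sum ≈ 1.9375 → 1.938 bits.

1.938 bits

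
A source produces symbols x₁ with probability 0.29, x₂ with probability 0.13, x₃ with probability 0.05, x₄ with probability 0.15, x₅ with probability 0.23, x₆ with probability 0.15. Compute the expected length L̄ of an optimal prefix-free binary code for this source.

Repeatedly combine the two least-probable nodes; the expected code length is the sum of the merged weights.
merge 1/20 + 13/100 → 9/50
merge 3/20 + 3/20 → 3/10
merge 9/50 + 23/100 → 41/100
merge 29/100 + 3/10 → 59/100
merge 41/100 + 59/100 → 1
L = 9/50 + 3/10 + 41/100 + 59/100 + 1 = 62/25 = 2.48 bits/symbol.

2.48 bits/symbol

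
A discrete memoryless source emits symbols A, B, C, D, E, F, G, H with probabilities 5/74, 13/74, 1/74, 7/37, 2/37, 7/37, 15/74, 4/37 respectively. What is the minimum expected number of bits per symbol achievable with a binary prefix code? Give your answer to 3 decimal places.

Repeatedly combine the two least-probable nodes; the expected code length is the sum of the merged weights.
merge 1/74 + 2/37 → 5/74
merge 5/74 + 5/74 → 5/37
merge 4/37 + 5/37 → 9/37
merge 13/74 + 7/37 → 27/74
merge 7/37 + 15/74 → 29/74
merge 9/37 + 27/74 → 45/74
merge 29/74 + 45/74 → 1
L = 5/74 + 5/37 + 9/37 + 27/74 + 29/74 + 45/74 + 1 = 104/37 ≈ 2.811 bits/symbol.

2.811 bits/symbol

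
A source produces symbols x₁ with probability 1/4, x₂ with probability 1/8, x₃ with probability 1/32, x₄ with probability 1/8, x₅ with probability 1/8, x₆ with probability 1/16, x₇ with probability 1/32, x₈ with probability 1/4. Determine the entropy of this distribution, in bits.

2.6875 bits

Each probability is a power of 1/2, so log₂(1/p) is an integer.
H = Σ p·log₂(1/p) = 1/4·2 + 1/8·3 + 1/32·5 + 1/8·3 + 1/8·3 + 1/16·4 + 1/32·5 + 1/4·2 = 2.6875 bits.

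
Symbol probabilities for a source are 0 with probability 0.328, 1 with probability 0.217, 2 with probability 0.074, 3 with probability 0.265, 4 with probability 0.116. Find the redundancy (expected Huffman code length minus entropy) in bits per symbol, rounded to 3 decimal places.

Entropy H = −Σ p log₂ p ≈ 2.1520 bits.
Huffman merges: 37/500+29/250→19/100; 19/100+217/1000→407/1000; 53/200+41/125→593/1000; 407/1000+593/1000→1. L = 219/100 ≈ 2.1900.
L − H = 2.1900 − 2.1520 = 0.038 bits.

0.038 bits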